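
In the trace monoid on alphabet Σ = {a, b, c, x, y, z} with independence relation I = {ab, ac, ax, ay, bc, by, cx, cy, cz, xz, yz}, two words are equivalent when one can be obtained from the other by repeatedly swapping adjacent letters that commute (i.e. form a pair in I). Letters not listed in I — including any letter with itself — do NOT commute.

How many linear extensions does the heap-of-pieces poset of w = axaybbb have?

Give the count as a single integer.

84

drop 0:a onto floor
drop 1:x onto floor
drop 2:a onto {0:a}
drop 3:y onto {1:x}
drop 4:b onto {1:x}
drop 5:b onto {4:b}
drop 6:b onto {5:b}
ground layer = {0:a, 1:x}
drop-orders for the pieces not yet dropped (sum over which currently-grounded one goes next):
  1 to go: {2} 1  {3} 1  {6} 1
  2 to go: {0,2} 1  {2,3} 2  {2,6} 2  {3,6} 2  {5,6} 1
  3 to go: {0,2,3} 3  {0,2,6} 3  {2,3,6} 6  {2,5,6} 3  {3,5,6} 3  {4,5,6} 1
  4 to go: {0,2,3,6} 12  {0,2,5,6} 6  {2,3,5,6} 12  {2,4,5,6} 4  {3,4,5,6} 4
  5 to go: {0,2,3,5,6} 30  {0,2,4,5,6} 10  {1,3,4,5,6} 4  {2,3,4,5,6} 20
  if 0:a drops first: 24 orders
  if 1:x drops first: 60 orders
heap linearizations: 84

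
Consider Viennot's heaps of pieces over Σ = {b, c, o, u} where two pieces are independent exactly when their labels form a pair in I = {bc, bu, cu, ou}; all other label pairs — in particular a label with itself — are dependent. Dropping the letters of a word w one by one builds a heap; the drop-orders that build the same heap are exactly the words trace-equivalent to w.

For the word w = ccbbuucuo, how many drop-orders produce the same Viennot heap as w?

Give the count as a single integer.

piece 0:c — minimal
piece 1:c rests on {0:c}
piece 2:b — minimal
piece 3:b rests on {2:b}
piece 4:u — minimal
piece 5:u rests on {4:u}
piece 6:c rests on {1:c}
piece 7:u rests on {5:u}
piece 8:o rests on {3:b, 6:c}
minimal pieces: {0:c, 2:b, 4:u}
ways to finish when only these pieces remain (= sum over removing one remaining piece with nothing left below it):
  1 left: {7}→1  {8}→1
  2 left: {3,8}→1  {5,7}→1  {6,8}→1  {7,8}→2
  3 left: {1,6,8}→1  {2,3,8}→1  {3,6,8}→2  {3,7,8}→3  {4,5,7}→1  {5,7,8}→3  {6,7,8}→3
  4 left: {0,1,6,8}→1  {1,3,6,8}→3  {1,6,7,8}→4  {2,3,6,8}→3  {2,3,7,8}→4  {3,5,7,8}→6  {3,6,7,8}→8  {4,5,7,8}→4  {5,6,7,8}→6
  5 left: {0,1,3,6,8}→4  {0,1,6,7,8}→5  {1,2,3,6,8}→6  {1,3,6,7,8}→15  {1,5,6,7,8}→10  {2,3,5,7,8}→10  {2,3,6,7,8}→15  {3,4,5,7,8}→10  {3,5,6,7,8}→20  {4,5,6,7,8}→10
  6 left: {0,1,2,3,6,8}→10  {0,1,3,6,7,8}→24  {0,1,5,6,7,8}→15  {1,2,3,6,7,8}→36  {1,3,5,6,7,8}→45  {1,4,5,6,7,8}→20  {2,3,4,5,7,8}→20  {2,3,5,6,7,8}→45  {3,4,5,6,7,8}→40
  7 left: {0,1,2,3,6,7,8}→70  {0,1,3,5,6,7,8}→84  {0,1,4,5,6,7,8}→35  {1,2,3,5,6,7,8}→126  {1,3,4,5,6,7,8}→105  {2,3,4,5,6,7,8}→105
  placing 0:c first → 336 extensions
  placing 2:b first → 224 extensions
  placing 4:u first → 280 extensions
total linear extensions = 840

840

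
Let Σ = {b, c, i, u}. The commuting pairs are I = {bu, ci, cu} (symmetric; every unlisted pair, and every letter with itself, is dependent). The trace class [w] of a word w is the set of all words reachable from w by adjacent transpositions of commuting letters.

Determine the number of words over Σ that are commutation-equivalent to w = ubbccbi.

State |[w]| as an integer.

piece 0:u — minimal
piece 1:b — minimal
piece 2:b rests on {1:b}
piece 3:c rests on {2:b}
piece 4:c rests on {3:c}
piece 5:b rests on {4:c}
piece 6:i rests on {0:u, 5:b}
minimal pieces: {0:u, 1:b}
ways to finish when only these pieces remain (= sum over removing one remaining piece with nothing left below it):
  1 left: {6}→1
  2 left: {0,6}→1  {5,6}→1
  3 left: {0,5,6}→2  {4,5,6}→1
  4 left: {0,4,5,6}→3  {3,4,5,6}→1
  5 left: {0,3,4,5,6}→4  {2,3,4,5,6}→1
  placing 0:u first → 1 extensions
  placing 1:b first → 5 extensions
total linear extensions = 6

6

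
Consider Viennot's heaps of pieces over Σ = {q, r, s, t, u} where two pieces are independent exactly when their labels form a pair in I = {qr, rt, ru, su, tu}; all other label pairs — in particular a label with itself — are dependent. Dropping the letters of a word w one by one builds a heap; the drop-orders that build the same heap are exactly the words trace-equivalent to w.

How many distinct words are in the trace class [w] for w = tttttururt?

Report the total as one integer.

piece 0:t — minimal
piece 1:t rests on {0:t}
piece 2:t rests on {1:t}
piece 3:t rests on {2:t}
piece 4:t rests on {3:t}
piece 5:u — minimal
piece 6:r — minimal
piece 7:u rests on {5:u}
piece 8:r rests on {6:r}
piece 9:t rests on {4:t}
minimal pieces: {0:t, 5:u, 6:r}
ways to finish when only these pieces remain (= sum over removing one remaining piece with nothing left below it):
  1 left: {7}→1  {8}→1  {9}→1
  2 left: {4,9}→1  {5,7}→1  {6,8}→1  {7,8}→2  {7,9}→2  {8,9}→2
  3 left: {3,4,9}→1  {4,7,9}→3  {4,8,9}→3  {5,7,8}→3  {5,7,9}→3  {6,7,8}→3  {6,8,9}→3  {7,8,9}→6
  4 left: {2,3,4,9}→1  {3,4,7,9}→4  {3,4,8,9}→4  {4,5,7,9}→6  {4,6,8,9}→6  {4,7,8,9}→12  {5,6,7,8}→6  {5,7,8,9}→12  {6,7,8,9}→12
  5 left: {1,2,3,4,9}→1  {2,3,4,7,9}→5  {2,3,4,8,9}→5  {3,4,5,7,9}→10  {3,4,6,8,9}→10  {3,4,7,8,9}→20  {4,5,7,8,9}→30  {4,6,7,8,9}→30  {5,6,7,8,9}→30
  6 left: {0,1,2,3,4,9}→1  {1,2,3,4,7,9}→6  {1,2,3,4,8,9}→6  {2,3,4,5,7,9}→15  {2,3,4,6,8,9}→15  {2,3,4,7,8,9}→30  {3,4,5,7,8,9}→60  {3,4,6,7,8,9}→60  {4,5,6,7,8,9}→90
  7 left: {0,1,2,3,4,7,9}→7  {0,1,2,3,4,8,9}→7  {1,2,3,4,5,7,9}→21  {1,2,3,4,6,8,9}→21  {1,2,3,4,7,8,9}→42  {2,3,4,5,7,8,9}→105  {2,3,4,6,7,8,9}→105  {3,4,5,6,7,8,9}→210
  8 left: {0,1,2,3,4,5,7,9}→28  {0,1,2,3,4,6,8,9}→28  {0,1,2,3,4,7,8,9}→56  {1,2,3,4,5,7,8,9}→168  {1,2,3,4,6,7,8,9}→168  {2,3,4,5,6,7,8,9}→420
  placing 0:t first → 756 extensions
  placing 5:u first → 252 extensions
  placing 6:r first → 252 extensions
total linear extensions = 1260

1260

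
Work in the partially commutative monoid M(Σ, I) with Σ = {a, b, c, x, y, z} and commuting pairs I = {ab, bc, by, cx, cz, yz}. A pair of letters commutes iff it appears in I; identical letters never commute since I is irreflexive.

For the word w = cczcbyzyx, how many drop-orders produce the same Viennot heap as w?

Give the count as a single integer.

piece 0:c — minimal
piece 1:c rests on {0:c}
piece 2:z — minimal
piece 3:c rests on {1:c}
piece 4:b rests on {2:z}
piece 5:y rests on {3:c}
piece 6:z rests on {4:b}
piece 7:y rests on {5:y}
piece 8:x rests on {6:z, 7:y}
minimal pieces: {0:c, 2:z}
ways to finish when only these pieces remain (= sum over removing one remaining piece with nothing left below it):
  1 left: {8}→1
  2 left: {6,8}→1  {7,8}→1
  3 left: {4,6,8}→1  {5,7,8}→1  {6,7,8}→2
  4 left: {2,4,6,8}→1  {3,5,7,8}→1  {4,6,7,8}→3  {5,6,7,8}→3
  5 left: {1,3,5,7,8}→1  {2,4,6,7,8}→4  {3,5,6,7,8}→4  {4,5,6,7,8}→6
  6 left: {0,1,3,5,7,8}→1  {1,3,5,6,7,8}→5  {2,4,5,6,7,8}→10  {3,4,5,6,7,8}→10
  7 left: {0,1,3,5,6,7,8}→6  {1,3,4,5,6,7,8}→15  {2,3,4,5,6,7,8}→20
  placing 0:c first → 35 extensions
  placing 2:z first → 21 extensions
total linear extensions = 56

56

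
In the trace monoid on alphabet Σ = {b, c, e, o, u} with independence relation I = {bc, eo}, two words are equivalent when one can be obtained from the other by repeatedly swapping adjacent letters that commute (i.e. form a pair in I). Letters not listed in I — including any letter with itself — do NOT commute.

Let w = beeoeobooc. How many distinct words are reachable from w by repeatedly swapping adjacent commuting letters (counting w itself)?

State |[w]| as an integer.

10

drop 0:b onto floor
drop 1:e onto {0:b}
drop 2:e onto {1:e}
drop 3:o onto {0:b}
drop 4:e onto {2:e}
drop 5:o onto {3:o}
drop 6:b onto {4:e, 5:o}
drop 7:o onto {6:b}
drop 8:o onto {7:o}
drop 9:c onto {8:o}
ground layer = {0:b}
drop-orders for the pieces not yet dropped (sum over which currently-grounded one goes next):
  1 to go: {9} 1
  2 to go: {8,9} 1
  3 to go: {7,8,9} 1
  4 to go: {6,7,8,9} 1
  5 to go: {4,6,7,8,9} 1  {5,6,7,8,9} 1
  6 to go: {2,4,6,7,8,9} 1  {3,5,6,7,8,9} 1  {4,5,6,7,8,9} 2
  7 to go: {1,2,4,6,7,8,9} 1  {2,4,5,6,7,8,9} 3  {3,4,5,6,7,8,9} 3
  8 to go: {1,2,4,5,6,7,8,9} 4  {2,3,4,5,6,7,8,9} 6
  if 0:b drops first: 10 orders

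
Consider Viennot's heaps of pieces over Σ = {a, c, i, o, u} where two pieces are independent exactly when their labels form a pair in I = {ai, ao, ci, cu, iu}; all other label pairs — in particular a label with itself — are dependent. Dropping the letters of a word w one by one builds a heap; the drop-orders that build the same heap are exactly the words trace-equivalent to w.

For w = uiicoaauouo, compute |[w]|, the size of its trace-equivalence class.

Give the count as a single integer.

piece 0:u — minimal
piece 1:i — minimal
piece 2:i rests on {1:i}
piece 3:c — minimal
piece 4:o rests on {0:u, 2:i, 3:c}
piece 5:a rests on {0:u, 3:c}
piece 6:a rests on {5:a}
piece 7:u rests on {4:o, 6:a}
piece 8:o rests on {7:u}
piece 9:u rests on {8:o}
piece 10:o rests on {9:u}
minimal pieces: {0:u, 1:i, 3:c}
ways to finish when only these pieces remain (= sum over removing one remaining piece with nothing left below it):
  1 left: {10}→1
  2 left: {9,10}→1
  3 left: {8,9,10}→1
  4 left: {7,8,9,10}→1
  5 left: {4,7,8,9,10}→1  {6,7,8,9,10}→1
  6 left: {2,4,7,8,9,10}→1  {4,6,7,8,9,10}→2  {5,6,7,8,9,10}→1
  7 left: {1,2,4,7,8,9,10}→1  {2,4,6,7,8,9,10}→3  {4,5,6,7,8,9,10}→3
  8 left: {0,4,5,6,7,8,9,10}→3  {1,2,4,6,7,8,9,10}→4  {2,4,5,6,7,8,9,10}→6  {3,4,5,6,7,8,9,10}→3
  9 left: {0,2,4,5,6,7,8,9,10}→9  {0,3,4,5,6,7,8,9,10}→6  {1,2,4,5,6,7,8,9,10}→10  {2,3,4,5,6,7,8,9,10}→9
  placing 0:u first → 19 extensions
  placing 1:i first → 24 extensions
  placing 3:c first → 19 extensions
total linear extensions = 62

62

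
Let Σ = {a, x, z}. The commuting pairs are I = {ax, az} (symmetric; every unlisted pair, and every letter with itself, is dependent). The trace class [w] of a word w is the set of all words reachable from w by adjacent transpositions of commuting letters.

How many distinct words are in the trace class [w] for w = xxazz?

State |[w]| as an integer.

0(x) covers ∅
1(x) covers 0:x
2(a) covers ∅
3(z) covers 1:x
4(z) covers 3:z
floor of heap: 0:x, 2:a
completions by unplaced set U, small U first (add the entries for U minus each lowest piece of U):
  |U|=1: {2}:1  {4}:1
  |U|=2: {2,4}:2  {3,4}:1
  |U|=3: {1,3,4}:1  {2,3,4}:3
  start at 0(x): 4
  start at 2(a): 1
sum over floor = 5

5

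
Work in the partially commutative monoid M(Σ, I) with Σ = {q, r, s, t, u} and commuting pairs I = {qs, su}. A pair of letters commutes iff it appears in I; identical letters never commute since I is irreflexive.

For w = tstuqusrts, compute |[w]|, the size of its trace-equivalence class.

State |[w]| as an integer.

4

drop 0:t onto floor
drop 1:s onto {0:t}
drop 2:t onto {1:s}
drop 3:u onto {2:t}
drop 4:q onto {3:u}
drop 5:u onto {4:q}
drop 6:s onto {2:t}
drop 7:r onto {5:u, 6:s}
drop 8:t onto {7:r}
drop 9:s onto {8:t}
ground layer = {0:t}
drop-orders for the pieces not yet dropped (sum over which currently-grounded one goes next):
  1 to go: {9} 1
  2 to go: {8,9} 1
  3 to go: {7,8,9} 1
  4 to go: {5,7,8,9} 1  {6,7,8,9} 1
  5 to go: {4,5,7,8,9} 1  {5,6,7,8,9} 2
  6 to go: {3,4,5,7,8,9} 1  {4,5,6,7,8,9} 3
  7 to go: {3,4,5,6,7,8,9} 4
  8 to go: {2,3,4,5,6,7,8,9} 4
  if 0:t drops first: 4 orders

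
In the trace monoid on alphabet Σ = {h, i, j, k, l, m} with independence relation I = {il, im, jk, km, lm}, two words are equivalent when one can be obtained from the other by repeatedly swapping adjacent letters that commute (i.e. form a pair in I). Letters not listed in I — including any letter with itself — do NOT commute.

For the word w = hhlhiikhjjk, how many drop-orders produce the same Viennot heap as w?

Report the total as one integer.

3

0(h) covers ∅
1(h) covers 0:h
2(l) covers 1:h
3(h) covers 2:l
4(i) covers 3:h
5(i) covers 4:i
6(k) covers 5:i
7(h) covers 6:k
8(j) covers 7:h
9(j) covers 8:j
10(k) covers 7:h
floor of heap: 0:h
completions by unplaced set U, small U first (add the entries for U minus each lowest piece of U):
  |U|=1: {9}:1  {10}:1
  |U|=2: {8,9}:1  {9,10}:2
  |U|=3: {8,9,10}:3
  |U|=4: {7,8,9,10}:3
  |U|=5: {6,7,8,9,10}:3
  |U|=6: {5,6,7,8,9,10}:3
  |U|=7: {4,5,6,7,8,9,10}:3
  |U|=8: {3,4,5,6,7,8,9,10}:3
  |U|=9: {2,3,4,5,6,7,8,9,10}:3
  start at 0(h): 3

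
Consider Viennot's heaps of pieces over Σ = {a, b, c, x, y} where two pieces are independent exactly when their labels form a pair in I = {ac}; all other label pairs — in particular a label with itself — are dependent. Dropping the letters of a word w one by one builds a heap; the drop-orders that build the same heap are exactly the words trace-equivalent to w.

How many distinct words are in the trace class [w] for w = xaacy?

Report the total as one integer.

piece 0:x — minimal
piece 1:a rests on {0:x}
piece 2:a rests on {1:a}
piece 3:c rests on {0:x}
piece 4:y rests on {2:a, 3:c}
minimal pieces: {0:x}
ways to finish when only these pieces remain (= sum over removing one remaining piece with nothing left below it):
  1 left: {4}→1
  2 left: {2,4}→1  {3,4}→1
  3 left: {1,2,4}→1  {2,3,4}→2
  placing 0:x first → 3 extensions

3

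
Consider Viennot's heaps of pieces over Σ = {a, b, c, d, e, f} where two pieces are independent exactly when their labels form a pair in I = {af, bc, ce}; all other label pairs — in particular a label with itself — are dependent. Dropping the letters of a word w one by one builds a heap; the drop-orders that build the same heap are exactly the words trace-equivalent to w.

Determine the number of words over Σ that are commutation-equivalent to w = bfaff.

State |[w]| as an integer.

piece 0:b — minimal
piece 1:f rests on {0:b}
piece 2:a rests on {0:b}
piece 3:f rests on {1:f}
piece 4:f rests on {3:f}
minimal pieces: {0:b}
ways to finish when only these pieces remain (= sum over removing one remaining piece with nothing left below it):
  1 left: {2}→1  {4}→1
  2 left: {2,4}→2  {3,4}→1
  3 left: {1,3,4}→1  {2,3,4}→3
  placing 0:b first → 4 extensions

4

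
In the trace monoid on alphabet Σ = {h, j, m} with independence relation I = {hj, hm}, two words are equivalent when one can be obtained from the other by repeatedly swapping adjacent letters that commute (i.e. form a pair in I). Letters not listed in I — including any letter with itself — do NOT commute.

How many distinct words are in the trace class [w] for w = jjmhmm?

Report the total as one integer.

#0=j has no predecessor
#1=j depends on [0:j]
#2=m depends on [1:j]
#3=h has no predecessor
#4=m depends on [2:m]
#5=m depends on [4:m]
sources: [0:j, 3:h]
N(rest) = Σ N(rest − s) over sources s of rest; N(one piece) = 1:
  size 1 → [3]=1  [5]=1
  size 2 → [3,5]=2  [4,5]=1
  size 3 → [2,4,5]=1  [3,4,5]=3
  size 4 → [1,2,4,5]=1  [2,3,4,5]=4
  first=0(j) contributes 5
  first=3(h) contributes 1
|[w]| = 6

6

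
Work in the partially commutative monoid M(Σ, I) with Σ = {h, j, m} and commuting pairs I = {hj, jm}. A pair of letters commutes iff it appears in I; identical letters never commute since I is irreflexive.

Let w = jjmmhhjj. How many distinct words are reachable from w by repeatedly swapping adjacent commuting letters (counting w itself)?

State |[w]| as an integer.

70

0(j) covers ∅
1(j) covers 0:j
2(m) covers ∅
3(m) covers 2:m
4(h) covers 3:m
5(h) covers 4:h
6(j) covers 1:j
7(j) covers 6:j
floor of heap: 0:j, 2:m
completions by unplaced set U, small U first (add the entries for U minus each lowest piece of U):
  |U|=1: {5}:1  {7}:1
  |U|=2: {4,5}:1  {5,7}:2  {6,7}:1
  |U|=3: {1,6,7}:1  {3,4,5}:1  {4,5,7}:3  {5,6,7}:3
  |U|=4: {0,1,6,7}:1  {1,5,6,7}:4  {2,3,4,5}:1  {3,4,5,7}:4  {4,5,6,7}:6
  |U|=5: {0,1,5,6,7}:5  {1,4,5,6,7}:10  {2,3,4,5,7}:5  {3,4,5,6,7}:10
  |U|=6: {0,1,4,5,6,7}:15  {1,3,4,5,6,7}:20  {2,3,4,5,6,7}:15
  start at 0(j): 35
  start at 2(m): 35
sum over floor = 70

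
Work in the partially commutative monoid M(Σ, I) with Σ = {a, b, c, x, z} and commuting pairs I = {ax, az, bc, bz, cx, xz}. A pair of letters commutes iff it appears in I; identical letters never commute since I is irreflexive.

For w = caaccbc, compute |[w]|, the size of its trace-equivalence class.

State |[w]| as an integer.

4

drop 0:c onto floor
drop 1:a onto {0:c}
drop 2:a onto {1:a}
drop 3:c onto {2:a}
drop 4:c onto {3:c}
drop 5:b onto {2:a}
drop 6:c onto {4:c}
ground layer = {0:c}
drop-orders for the pieces not yet dropped (sum over which currently-grounded one goes next):
  1 to go: {5} 1  {6} 1
  2 to go: {4,6} 1  {5,6} 2
  3 to go: {3,4,6} 1  {4,5,6} 3
  4 to go: {3,4,5,6} 4
  5 to go: {2,3,4,5,6} 4
  if 0:c drops first: 4 orders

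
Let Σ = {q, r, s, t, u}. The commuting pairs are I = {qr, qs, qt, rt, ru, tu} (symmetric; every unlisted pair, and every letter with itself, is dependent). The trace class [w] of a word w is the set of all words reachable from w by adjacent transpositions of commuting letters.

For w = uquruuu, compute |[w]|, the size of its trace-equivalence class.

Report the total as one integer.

7

piece 0:u — minimal
piece 1:q rests on {0:u}
piece 2:u rests on {1:q}
piece 3:r — minimal
piece 4:u rests on {2:u}
piece 5:u rests on {4:u}
piece 6:u rests on {5:u}
minimal pieces: {0:u, 3:r}
ways to finish when only these pieces remain (= sum over removing one remaining piece with nothing left below it):
  1 left: {3}→1  {6}→1
  2 left: {3,6}→2  {5,6}→1
  3 left: {3,5,6}→3  {4,5,6}→1
  4 left: {2,4,5,6}→1  {3,4,5,6}→4
  5 left: {1,2,4,5,6}→1  {2,3,4,5,6}→5
  placing 0:u first → 6 extensions
  placing 3:r first → 1 extensions
total linear extensions = 7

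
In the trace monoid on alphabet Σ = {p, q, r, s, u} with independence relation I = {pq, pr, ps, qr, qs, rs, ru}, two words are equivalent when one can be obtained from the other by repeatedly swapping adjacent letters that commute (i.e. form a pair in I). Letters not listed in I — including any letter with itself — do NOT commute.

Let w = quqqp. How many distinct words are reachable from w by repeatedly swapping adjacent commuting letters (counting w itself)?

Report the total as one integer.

3

0(q) covers ∅
1(u) covers 0:q
2(q) covers 1:u
3(q) covers 2:q
4(p) covers 1:u
floor of heap: 0:q
completions by unplaced set U, small U first (add the entries for U minus each lowest piece of U):
  |U|=1: {3}:1  {4}:1
  |U|=2: {2,3}:1  {3,4}:2
  |U|=3: {2,3,4}:3
  start at 0(q): 3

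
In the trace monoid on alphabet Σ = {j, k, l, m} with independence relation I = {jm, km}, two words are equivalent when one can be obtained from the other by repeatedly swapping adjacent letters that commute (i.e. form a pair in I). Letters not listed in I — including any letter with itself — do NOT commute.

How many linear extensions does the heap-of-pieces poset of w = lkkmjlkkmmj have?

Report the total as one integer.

40

drop 0:l onto floor
drop 1:k onto {0:l}
drop 2:k onto {1:k}
drop 3:m onto {0:l}
drop 4:j onto {2:k}
drop 5:l onto {3:m, 4:j}
drop 6:k onto {5:l}
drop 7:k onto {6:k}
drop 8:m onto {5:l}
drop 9:m onto {8:m}
drop 10:j onto {7:k}
ground layer = {0:l}
drop-orders for the pieces not yet dropped (sum over which currently-grounded one goes next):
  1 to go: {9} 1  {10} 1
  2 to go: {7,10} 1  {8,9} 1  {9,10} 2
  3 to go: {6,7,10} 1  {7,9,10} 3  {8,9,10} 3
  4 to go: {6,7,9,10} 4  {7,8,9,10} 6
  5 to go: {6,7,8,9,10} 10
  6 to go: {5,6,7,8,9,10} 10
  7 to go: {3,5,6,7,8,9,10} 10  {4,5,6,7,8,9,10} 10
  8 to go: {2,4,5,6,7,8,9,10} 10  {3,4,5,6,7,8,9,10} 20
  9 to go: {1,2,4,5,6,7,8,9,10} 10  {2,3,4,5,6,7,8,9,10} 30
  if 0:l drops first: 40 orders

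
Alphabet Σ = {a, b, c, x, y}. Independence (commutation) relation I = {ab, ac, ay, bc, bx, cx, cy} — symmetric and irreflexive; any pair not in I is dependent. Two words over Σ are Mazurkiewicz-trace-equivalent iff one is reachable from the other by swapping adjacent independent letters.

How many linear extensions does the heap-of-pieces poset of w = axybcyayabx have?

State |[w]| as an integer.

396

#0=a has no predecessor
#1=x depends on [0:a]
#2=y depends on [1:x]
#3=b depends on [2:y]
#4=c has no predecessor
#5=y depends on [3:b]
#6=a depends on [1:x]
#7=y depends on [5:y]
#8=a depends on [6:a]
#9=b depends on [7:y]
#10=x depends on [7:y, 8:a]
sources: [0:a, 4:c]
N(rest) = Σ N(rest − s) over sources s of rest; N(one piece) = 1:
  size 1 → [4]=1  [9]=1  [10]=1
  size 2 → [4,9]=2  [4,10]=2  [8,10]=1  [9,10]=2
  size 3 → [4,8,10]=3  [4,9,10]=6  [6,8,10]=1  [7,9,10]=2  [8,9,10]=3
  size 4 → [4,6,8,10]=4  [4,7,9,10]=8  [4,8,9,10]=12  [5,7,9,10]=2  [6,8,9,10]=4  [7,8,9,10]=5
  size 5 → [3,5,7,9,10]=2  [4,5,7,9,10]=10  [4,6,8,9,10]=20  [4,7,8,9,10]=25  [5,7,8,9,10]=7  [6,7,8,9,10]=9
  size 6 → [2,3,5,7,9,10]=2  [3,4,5,7,9,10]=12  [3,5,7,8,9,10]=9  [4,5,7,8,9,10]=42  [4,6,7,8,9,10]=54  [5,6,7,8,9,10]=16
  size 7 → [2,3,4,5,7,9,10]=14  [2,3,5,7,8,9,10]=11  [3,4,5,7,8,9,10]=63  [3,5,6,7,8,9,10]=25  [4,5,6,7,8,9,10]=112
  size 8 → [2,3,4,5,7,8,9,10]=88  [2,3,5,6,7,8,9,10]=36  [3,4,5,6,7,8,9,10]=200
  size 9 → [1,2,3,5,6,7,8,9,10]=36  [2,3,4,5,6,7,8,9,10]=324
  first=0(a) contributes 360
  first=4(c) contributes 36
|[w]| = 396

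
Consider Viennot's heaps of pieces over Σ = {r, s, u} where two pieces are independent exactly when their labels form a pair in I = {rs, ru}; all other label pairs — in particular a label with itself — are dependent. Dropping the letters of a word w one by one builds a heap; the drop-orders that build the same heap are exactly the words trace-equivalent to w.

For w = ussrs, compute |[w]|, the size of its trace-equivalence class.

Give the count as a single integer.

drop 0:u onto floor
drop 1:s onto {0:u}
drop 2:s onto {1:s}
drop 3:r onto floor
drop 4:s onto {2:s}
ground layer = {0:u, 3:r}
drop-orders for the pieces not yet dropped (sum over which currently-grounded one goes next):
  1 to go: {3} 1  {4} 1
  2 to go: {2,4} 1  {3,4} 2
  3 to go: {1,2,4} 1  {2,3,4} 3
  if 0:u drops first: 4 orders
  if 3:r drops first: 1 orders
heap linearizations: 5

5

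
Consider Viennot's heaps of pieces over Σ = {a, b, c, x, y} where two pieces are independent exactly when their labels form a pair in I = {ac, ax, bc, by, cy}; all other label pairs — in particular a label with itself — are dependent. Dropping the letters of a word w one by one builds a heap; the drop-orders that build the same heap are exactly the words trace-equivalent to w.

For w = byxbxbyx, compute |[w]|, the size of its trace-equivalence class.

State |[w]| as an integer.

4

piece 0:b — minimal
piece 1:y — minimal
piece 2:x rests on {0:b, 1:y}
piece 3:b rests on {2:x}
piece 4:x rests on {3:b}
piece 5:b rests on {4:x}
piece 6:y rests on {4:x}
piece 7:x rests on {5:b, 6:y}
minimal pieces: {0:b, 1:y}
ways to finish when only these pieces remain (= sum over removing one remaining piece with nothing left below it):
  1 left: {7}→1
  2 left: {5,7}→1  {6,7}→1
  3 left: {5,6,7}→2
  4 left: {4,5,6,7}→2
  5 left: {3,4,5,6,7}→2
  6 left: {2,3,4,5,6,7}→2
  placing 0:b first → 2 extensions
  placing 1:y first → 2 extensions
total linear extensions = 4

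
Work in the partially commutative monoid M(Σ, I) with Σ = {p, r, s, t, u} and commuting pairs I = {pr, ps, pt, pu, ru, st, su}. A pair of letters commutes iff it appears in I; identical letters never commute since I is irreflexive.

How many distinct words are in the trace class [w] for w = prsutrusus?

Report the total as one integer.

drop 0:p onto floor
drop 1:r onto floor
drop 2:s onto {1:r}
drop 3:u onto floor
drop 4:t onto {1:r, 3:u}
drop 5:r onto {2:s, 4:t}
drop 6:u onto {4:t}
drop 7:s onto {5:r}
drop 8:u onto {6:u}
drop 9:s onto {7:s}
ground layer = {0:p, 1:r, 3:u}
drop-orders for the pieces not yet dropped (sum over which currently-grounded one goes next):
  1 to go: {0} 1  {8} 1  {9} 1
  2 to go: {0,8} 2  {0,9} 2  {6,8} 1  {7,9} 1  {8,9} 2
  3 to go: {0,6,8} 3  {0,7,9} 3  {0,8,9} 6  {5,7,9} 1  {6,8,9} 3  {7,8,9} 3
  4 to go: {0,5,7,9} 4  {0,6,8,9} 12  {0,7,8,9} 12  {2,5,7,9} 1  {5,7,8,9} 4  {6,7,8,9} 6
  5 to go: {0,2,5,7,9} 5  {0,5,7,8,9} 20  {0,6,7,8,9} 30  {2,5,7,8,9} 5  {5,6,7,8,9} 10
  6 to go: {0,2,5,7,8,9} 30  {0,5,6,7,8,9} 60  {2,5,6,7,8,9} 15  {4,5,6,7,8,9} 10
  7 to go: {0,2,5,6,7,8,9} 105  {0,4,5,6,7,8,9} 70  {2,4,5,6,7,8,9} 25  {3,4,5,6,7,8,9} 10
  8 to go: {0,2,4,5,6,7,8,9} 200  {0,3,4,5,6,7,8,9} 80  {1,2,4,5,6,7,8,9} 25  {2,3,4,5,6,7,8,9} 35
  if 0:p drops first: 60 orders
  if 1:r drops first: 315 orders
  if 3:u drops first: 225 orders
heap linearizations: 600

600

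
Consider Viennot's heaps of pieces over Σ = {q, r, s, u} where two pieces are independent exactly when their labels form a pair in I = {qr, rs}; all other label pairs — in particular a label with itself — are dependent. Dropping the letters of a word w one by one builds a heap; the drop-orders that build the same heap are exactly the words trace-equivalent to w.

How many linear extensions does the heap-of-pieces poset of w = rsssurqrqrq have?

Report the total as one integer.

piece 0:r — minimal
piece 1:s — minimal
piece 2:s rests on {1:s}
piece 3:s rests on {2:s}
piece 4:u rests on {0:r, 3:s}
piece 5:r rests on {4:u}
piece 6:q rests on {4:u}
piece 7:r rests on {5:r}
piece 8:q rests on {6:q}
piece 9:r rests on {7:r}
piece 10:q rests on {8:q}
minimal pieces: {0:r, 1:s}
ways to finish when only these pieces remain (= sum over removing one remaining piece with nothing left below it):
  1 left: {9}→1  {10}→1
  2 left: {7,9}→1  {8,10}→1  {9,10}→2
  3 left: {5,7,9}→1  {6,8,10}→1  {7,9,10}→3  {8,9,10}→3
  4 left: {5,7,9,10}→4  {6,8,9,10}→4  {7,8,9,10}→6
  5 left: {5,7,8,9,10}→10  {6,7,8,9,10}→10
  6 left: {5,6,7,8,9,10}→20
  7 left: {4,5,6,7,8,9,10}→20
  8 left: {0,4,5,6,7,8,9,10}→20  {3,4,5,6,7,8,9,10}→20
  9 left: {0,3,4,5,6,7,8,9,10}→40  {2,3,4,5,6,7,8,9,10}→20
  placing 0:r first → 20 extensions
  placing 1:s first → 60 extensions
total linear extensions = 80

80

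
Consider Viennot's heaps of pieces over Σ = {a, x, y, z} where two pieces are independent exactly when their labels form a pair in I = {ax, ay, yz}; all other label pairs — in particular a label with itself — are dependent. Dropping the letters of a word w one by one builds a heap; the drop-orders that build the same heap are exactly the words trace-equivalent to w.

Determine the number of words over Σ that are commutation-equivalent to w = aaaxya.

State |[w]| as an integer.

15

piece 0:a — minimal
piece 1:a rests on {0:a}
piece 2:a rests on {1:a}
piece 3:x — minimal
piece 4:y rests on {3:x}
piece 5:a rests on {2:a}
minimal pieces: {0:a, 3:x}
ways to finish when only these pieces remain (= sum over removing one remaining piece with nothing left below it):
  1 left: {4}→1  {5}→1
  2 left: {2,5}→1  {3,4}→1  {4,5}→2
  3 left: {1,2,5}→1  {2,4,5}→3  {3,4,5}→3
  4 left: {0,1,2,5}→1  {1,2,4,5}→4  {2,3,4,5}→6
  placing 0:a first → 10 extensions
  placing 3:x first → 5 extensions
total linear extensions = 15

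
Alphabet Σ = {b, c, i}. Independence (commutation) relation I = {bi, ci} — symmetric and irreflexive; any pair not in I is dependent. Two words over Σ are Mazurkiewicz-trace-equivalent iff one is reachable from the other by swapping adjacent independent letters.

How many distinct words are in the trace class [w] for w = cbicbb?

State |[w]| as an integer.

6

drop 0:c onto floor
drop 1:b onto {0:c}
drop 2:i onto floor
drop 3:c onto {1:b}
drop 4:b onto {3:c}
drop 5:b onto {4:b}
ground layer = {0:c, 2:i}
drop-orders for the pieces not yet dropped (sum over which currently-grounded one goes next):
  1 to go: {2} 1  {5} 1
  2 to go: {2,5} 2  {4,5} 1
  3 to go: {2,4,5} 3  {3,4,5} 1
  4 to go: {1,3,4,5} 1  {2,3,4,5} 4
  if 0:c drops first: 5 orders
  if 2:i drops first: 1 orders
heap linearizations: 6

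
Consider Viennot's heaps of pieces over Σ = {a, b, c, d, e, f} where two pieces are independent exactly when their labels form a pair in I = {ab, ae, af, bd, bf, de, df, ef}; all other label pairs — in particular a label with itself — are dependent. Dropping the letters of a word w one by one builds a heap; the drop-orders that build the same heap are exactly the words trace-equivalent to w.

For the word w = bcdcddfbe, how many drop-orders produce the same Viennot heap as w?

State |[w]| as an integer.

30

0(b) covers ∅
1(c) covers 0:b
2(d) covers 1:c
3(c) covers 2:d
4(d) covers 3:c
5(d) covers 4:d
6(f) covers 3:c
7(b) covers 3:c
8(e) covers 7:b
floor of heap: 0:b
completions by unplaced set U, small U first (add the entries for U minus each lowest piece of U):
  |U|=1: {5}:1  {6}:1  {8}:1
  |U|=2: {4,5}:1  {5,6}:2  {5,8}:2  {6,8}:2  {7,8}:1
  |U|=3: {4,5,6}:3  {4,5,8}:3  {5,6,8}:6  {5,7,8}:3  {6,7,8}:3
  |U|=4: {4,5,6,8}:12  {4,5,7,8}:6  {5,6,7,8}:12
  |U|=5: {4,5,6,7,8}:30
  |U|=6: {3,4,5,6,7,8}:30
  |U|=7: {2,3,4,5,6,7,8}:30
  start at 0(b): 30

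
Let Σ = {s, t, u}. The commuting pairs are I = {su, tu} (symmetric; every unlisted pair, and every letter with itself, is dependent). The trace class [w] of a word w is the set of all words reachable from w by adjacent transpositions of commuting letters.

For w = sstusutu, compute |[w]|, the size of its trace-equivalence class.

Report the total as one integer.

piece 0:s — minimal
piece 1:s rests on {0:s}
piece 2:t rests on {1:s}
piece 3:u — minimal
piece 4:s rests on {2:t}
piece 5:u rests on {3:u}
piece 6:t rests on {4:s}
piece 7:u rests on {5:u}
minimal pieces: {0:s, 3:u}
ways to finish when only these pieces remain (= sum over removing one remaining piece with nothing left below it):
  1 left: {6}→1  {7}→1
  2 left: {4,6}→1  {5,7}→1  {6,7}→2
  3 left: {2,4,6}→1  {3,5,7}→1  {4,6,7}→3  {5,6,7}→3
  4 left: {1,2,4,6}→1  {2,4,6,7}→4  {3,5,6,7}→4  {4,5,6,7}→6
  5 left: {0,1,2,4,6}→1  {1,2,4,6,7}→5  {2,4,5,6,7}→10  {3,4,5,6,7}→10
  6 left: {0,1,2,4,6,7}→6  {1,2,4,5,6,7}→15  {2,3,4,5,6,7}→20
  placing 0:s first → 35 extensions
  placing 3:u first → 21 extensions
total linear extensions = 56

56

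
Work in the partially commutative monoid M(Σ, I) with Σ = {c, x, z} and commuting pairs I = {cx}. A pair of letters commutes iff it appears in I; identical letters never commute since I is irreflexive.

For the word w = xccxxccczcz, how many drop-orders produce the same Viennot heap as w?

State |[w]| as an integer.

0(x) covers ∅
1(c) covers ∅
2(c) covers 1:c
3(x) covers 0:x
4(x) covers 3:x
5(c) covers 2:c
6(c) covers 5:c
7(c) covers 6:c
8(z) covers 4:x, 7:c
9(c) covers 8:z
10(z) covers 9:c
floor of heap: 0:x, 1:c
completions by unplaced set U, small U first (add the entries for U minus each lowest piece of U):
  |U|=1: {10}:1
  |U|=2: {9,10}:1
  |U|=3: {8,9,10}:1
  |U|=4: {4,8,9,10}:1  {7,8,9,10}:1
  |U|=5: {3,4,8,9,10}:1  {4,7,8,9,10}:2  {6,7,8,9,10}:1
  |U|=6: {0,3,4,8,9,10}:1  {3,4,7,8,9,10}:3  {4,6,7,8,9,10}:3  {5,6,7,8,9,10}:1
  |U|=7: {0,3,4,7,8,9,10}:4  {2,5,6,7,8,9,10}:1  {3,4,6,7,8,9,10}:6  {4,5,6,7,8,9,10}:4
  |U|=8: {0,3,4,6,7,8,9,10}:10  {1,2,5,6,7,8,9,10}:1  {2,4,5,6,7,8,9,10}:5  {3,4,5,6,7,8,9,10}:10
  |U|=9: {0,3,4,5,6,7,8,9,10}:20  {1,2,4,5,6,7,8,9,10}:6  {2,3,4,5,6,7,8,9,10}:15
  start at 0(x): 21
  start at 1(c): 35
sum over floor = 56

56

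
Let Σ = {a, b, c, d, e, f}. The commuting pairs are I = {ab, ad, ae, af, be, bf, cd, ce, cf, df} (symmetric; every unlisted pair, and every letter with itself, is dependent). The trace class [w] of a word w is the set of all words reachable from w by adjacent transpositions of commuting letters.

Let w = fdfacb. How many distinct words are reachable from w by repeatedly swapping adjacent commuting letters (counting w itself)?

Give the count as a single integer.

0(f) covers ∅
1(d) covers ∅
2(f) covers 0:f
3(a) covers ∅
4(c) covers 3:a
5(b) covers 1:d, 4:c
floor of heap: 0:f, 1:d, 3:a
completions by unplaced set U, small U first (add the entries for U minus each lowest piece of U):
  |U|=1: {2}:1  {5}:1
  |U|=2: {0,2}:1  {1,5}:1  {2,5}:2  {4,5}:1
  |U|=3: {0,2,5}:3  {1,2,5}:3  {1,4,5}:2  {2,4,5}:3  {3,4,5}:1
  |U|=4: {0,1,2,5}:6  {0,2,4,5}:6  {1,2,4,5}:8  {1,3,4,5}:3  {2,3,4,5}:4
  start at 0(f): 15
  start at 1(d): 10
  start at 3(a): 20
sum over floor = 45

45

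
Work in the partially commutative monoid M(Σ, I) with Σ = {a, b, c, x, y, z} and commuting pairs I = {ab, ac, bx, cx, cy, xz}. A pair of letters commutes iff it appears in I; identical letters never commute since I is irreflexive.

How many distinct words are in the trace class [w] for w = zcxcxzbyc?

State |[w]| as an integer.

#0=z has no predecessor
#1=c depends on [0:z]
#2=x has no predecessor
#3=c depends on [1:c]
#4=x depends on [2:x]
#5=z depends on [3:c]
#6=b depends on [5:z]
#7=y depends on [4:x, 6:b]
#8=c depends on [6:b]
sources: [0:z, 2:x]
N(rest) = Σ N(rest − s) over sources s of rest; N(one piece) = 1:
  size 1 → [7]=1  [8]=1
  size 2 → [4,7]=1  [7,8]=2
  size 3 → [2,4,7]=1  [4,7,8]=3  [6,7,8]=2
  size 4 → [2,4,7,8]=4  [4,6,7,8]=5  [5,6,7,8]=2
  size 5 → [2,4,6,7,8]=9  [3,5,6,7,8]=2  [4,5,6,7,8]=7
  size 6 → [1,3,5,6,7,8]=2  [2,4,5,6,7,8]=16  [3,4,5,6,7,8]=9
  size 7 → [0,1,3,5,6,7,8]=2  [1,3,4,5,6,7,8]=11  [2,3,4,5,6,7,8]=25
  first=0(z) contributes 36
  first=2(x) contributes 13
|[w]| = 49

49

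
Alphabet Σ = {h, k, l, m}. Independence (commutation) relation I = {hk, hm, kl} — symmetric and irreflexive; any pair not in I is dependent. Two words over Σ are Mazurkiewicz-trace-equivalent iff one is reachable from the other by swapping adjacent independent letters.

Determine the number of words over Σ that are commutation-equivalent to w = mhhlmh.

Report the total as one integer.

6

#0=m has no predecessor
#1=h has no predecessor
#2=h depends on [1:h]
#3=l depends on [0:m, 2:h]
#4=m depends on [3:l]
#5=h depends on [3:l]
sources: [0:m, 1:h]
N(rest) = Σ N(rest − s) over sources s of rest; N(one piece) = 1:
  size 1 → [4]=1  [5]=1
  size 2 → [4,5]=2
  size 3 → [3,4,5]=2
  size 4 → [0,3,4,5]=2  [2,3,4,5]=2
  first=0(m) contributes 2
  first=1(h) contributes 4
|[w]| = 6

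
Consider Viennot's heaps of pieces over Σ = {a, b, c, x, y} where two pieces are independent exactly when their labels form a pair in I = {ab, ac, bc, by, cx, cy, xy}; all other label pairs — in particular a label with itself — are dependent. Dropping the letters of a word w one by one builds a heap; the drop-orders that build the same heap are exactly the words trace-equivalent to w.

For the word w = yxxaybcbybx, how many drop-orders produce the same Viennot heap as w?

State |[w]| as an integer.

1463

#0=y has no predecessor
#1=x has no predecessor
#2=x depends on [1:x]
#3=a depends on [0:y, 2:x]
#4=y depends on [3:a]
#5=b depends on [2:x]
#6=c has no predecessor
#7=b depends on [5:b]
#8=y depends on [4:y]
#9=b depends on [7:b]
#10=x depends on [3:a, 9:b]
sources: [0:y, 1:x, 6:c]
N(rest) = Σ N(rest − s) over sources s of rest; N(one piece) = 1:
  size 1 → [6]=1  [8]=1  [10]=1
  size 2 → [4,8]=1  [6,8]=2  [6,10]=2  [8,10]=2  [9,10]=1
  size 3 → [4,6,8]=3  [4,8,10]=3  [6,8,10]=6  [6,9,10]=3  [7,9,10]=1  [8,9,10]=3
  size 4 → [3,4,8,10]=3  [4,6,8,10]=12  [4,8,9,10]=6  [5,7,9,10]=1  [6,7,9,10]=4  [6,8,9,10]=12  [7,8,9,10]=4
  size 5 → [0,3,4,8,10]=3  [3,4,6,8,10]=15  [3,4,8,9,10]=9  [4,6,8,9,10]=30  [4,7,8,9,10]=10  [5,6,7,9,10]=5  [5,7,8,9,10]=5  [6,7,8,9,10]=20
  size 6 → [0,3,4,6,8,10]=18  [0,3,4,8,9,10]=12  [3,4,6,8,9,10]=54  [3,4,7,8,9,10]=19  [4,5,7,8,9,10]=15  [4,6,7,8,9,10]=60  [5,6,7,8,9,10]=30
  size 7 → [0,3,4,6,8,9,10]=84  [0,3,4,7,8,9,10]=31  [3,4,5,7,8,9,10]=34  [3,4,6,7,8,9,10]=133  [4,5,6,7,8,9,10]=105
  size 8 → [0,3,4,5,7,8,9,10]=65  [0,3,4,6,7,8,9,10]=248  [2,3,4,5,7,8,9,10]=34  [3,4,5,6,7,8,9,10]=272
  size 9 → [0,2,3,4,5,7,8,9,10]=99  [0,3,4,5,6,7,8,9,10]=585  [1,2,3,4,5,7,8,9,10]=34  [2,3,4,5,6,7,8,9,10]=306
  first=0(y) contributes 340
  first=1(x) contributes 990
  first=6(c) contributes 133
|[w]| = 1463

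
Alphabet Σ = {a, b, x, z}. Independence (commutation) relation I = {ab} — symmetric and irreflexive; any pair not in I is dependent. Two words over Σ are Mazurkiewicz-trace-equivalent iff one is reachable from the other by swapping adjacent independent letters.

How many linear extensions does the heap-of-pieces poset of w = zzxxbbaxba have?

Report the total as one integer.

6

drop 0:z onto floor
drop 1:z onto {0:z}
drop 2:x onto {1:z}
drop 3:x onto {2:x}
drop 4:b onto {3:x}
drop 5:b onto {4:b}
drop 6:a onto {3:x}
drop 7:x onto {5:b, 6:a}
drop 8:b onto {7:x}
drop 9:a onto {7:x}
ground layer = {0:z}
drop-orders for the pieces not yet dropped (sum over which currently-grounded one goes next):
  1 to go: {8} 1  {9} 1
  2 to go: {8,9} 2
  3 to go: {7,8,9} 2
  4 to go: {5,7,8,9} 2  {6,7,8,9} 2
  5 to go: {4,5,7,8,9} 2  {5,6,7,8,9} 4
  6 to go: {4,5,6,7,8,9} 6
  7 to go: {3,4,5,6,7,8,9} 6
  8 to go: {2,3,4,5,6,7,8,9} 6
  if 0:z drops first: 6 orders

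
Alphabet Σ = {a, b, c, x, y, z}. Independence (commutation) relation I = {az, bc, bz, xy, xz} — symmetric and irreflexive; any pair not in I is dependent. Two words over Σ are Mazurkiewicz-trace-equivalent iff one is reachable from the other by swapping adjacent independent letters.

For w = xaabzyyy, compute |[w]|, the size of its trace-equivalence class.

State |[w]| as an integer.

5

#0=x has no predecessor
#1=a depends on [0:x]
#2=a depends on [1:a]
#3=b depends on [2:a]
#4=z has no predecessor
#5=y depends on [3:b, 4:z]
#6=y depends on [5:y]
#7=y depends on [6:y]
sources: [0:x, 4:z]
N(rest) = Σ N(rest − s) over sources s of rest; N(one piece) = 1:
  size 1 → [7]=1
  size 2 → [6,7]=1
  size 3 → [5,6,7]=1
  size 4 → [3,5,6,7]=1  [4,5,6,7]=1
  size 5 → [2,3,5,6,7]=1  [3,4,5,6,7]=2
  size 6 → [1,2,3,5,6,7]=1  [2,3,4,5,6,7]=3
  first=0(x) contributes 4
  first=4(z) contributes 1
|[w]| = 5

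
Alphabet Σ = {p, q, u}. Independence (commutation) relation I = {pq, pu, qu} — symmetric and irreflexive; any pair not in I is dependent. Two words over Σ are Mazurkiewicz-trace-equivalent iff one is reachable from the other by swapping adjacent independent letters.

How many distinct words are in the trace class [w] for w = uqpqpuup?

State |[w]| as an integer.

560

#0=u has no predecessor
#1=q has no predecessor
#2=p has no predecessor
#3=q depends on [1:q]
#4=p depends on [2:p]
#5=u depends on [0:u]
#6=u depends on [5:u]
#7=p depends on [4:p]
sources: [0:u, 1:q, 2:p]
N(rest) = Σ N(rest − s) over sources s of rest; N(one piece) = 1:
  size 1 → [3]=1  [6]=1  [7]=1
  size 2 → [1,3]=1  [3,6]=2  [3,7]=2  [4,7]=1  [5,6]=1  [6,7]=2
  size 3 → [0,5,6]=1  [1,3,6]=3  [1,3,7]=3  [2,4,7]=1  [3,4,7]=3  [3,5,6]=3  [3,6,7]=6  [4,6,7]=3  [5,6,7]=3
  size 4 → [0,3,5,6]=4  [0,5,6,7]=4  [1,3,4,7]=6  [1,3,5,6]=6  [1,3,6,7]=12  [2,3,4,7]=4  [2,4,6,7]=4  [3,4,6,7]=12  [3,5,6,7]=12  [4,5,6,7]=6
  size 5 → [0,1,3,5,6]=10  [0,3,5,6,7]=20  [0,4,5,6,7]=10  [1,2,3,4,7]=10  [1,3,4,6,7]=30  [1,3,5,6,7]=30  [2,3,4,6,7]=20  [2,4,5,6,7]=10  [3,4,5,6,7]=30
  size 6 → [0,1,3,5,6,7]=60  [0,2,4,5,6,7]=20  [0,3,4,5,6,7]=60  [1,2,3,4,6,7]=60  [1,3,4,5,6,7]=90  [2,3,4,5,6,7]=60
  first=0(u) contributes 210
  first=1(q) contributes 140
  first=2(p) contributes 210
|[w]| = 560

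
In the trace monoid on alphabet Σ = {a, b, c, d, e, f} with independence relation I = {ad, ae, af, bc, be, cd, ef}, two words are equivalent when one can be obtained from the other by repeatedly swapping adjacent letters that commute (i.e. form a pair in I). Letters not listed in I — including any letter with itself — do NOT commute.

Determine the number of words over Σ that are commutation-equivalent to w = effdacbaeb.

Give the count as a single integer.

0(e) covers ∅
1(f) covers ∅
2(f) covers 1:f
3(d) covers 0:e, 2:f
4(a) covers ∅
5(c) covers 0:e, 2:f, 4:a
6(b) covers 3:d, 4:a
7(a) covers 5:c, 6:b
8(e) covers 3:d, 5:c
9(b) covers 7:a
floor of heap: 0:e, 1:f, 4:a
completions by unplaced set U, small U first (add the entries for U minus each lowest piece of U):
  |U|=1: {8}:1  {9}:1
  |U|=2: {7,9}:1  {8,9}:2
  |U|=3: {6,7,9}:1  {7,8,9}:3
  |U|=4: {5,7,8,9}:3  {6,7,8,9}:4
  |U|=5: {3,6,7,8,9}:4  {5,6,7,8,9}:7
  |U|=6: {3,5,6,7,8,9}:11  {4,5,6,7,8,9}:7
  |U|=7: {0,3,5,6,7,8,9}:11  {2,3,5,6,7,8,9}:11  {3,4,5,6,7,8,9}:18
  |U|=8: {0,2,3,5,6,7,8,9}:22  {0,3,4,5,6,7,8,9}:29  {1,2,3,5,6,7,8,9}:11  {2,3,4,5,6,7,8,9}:29
  start at 0(e): 40
  start at 1(f): 80
  start at 4(a): 33
sum over floor = 153

153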